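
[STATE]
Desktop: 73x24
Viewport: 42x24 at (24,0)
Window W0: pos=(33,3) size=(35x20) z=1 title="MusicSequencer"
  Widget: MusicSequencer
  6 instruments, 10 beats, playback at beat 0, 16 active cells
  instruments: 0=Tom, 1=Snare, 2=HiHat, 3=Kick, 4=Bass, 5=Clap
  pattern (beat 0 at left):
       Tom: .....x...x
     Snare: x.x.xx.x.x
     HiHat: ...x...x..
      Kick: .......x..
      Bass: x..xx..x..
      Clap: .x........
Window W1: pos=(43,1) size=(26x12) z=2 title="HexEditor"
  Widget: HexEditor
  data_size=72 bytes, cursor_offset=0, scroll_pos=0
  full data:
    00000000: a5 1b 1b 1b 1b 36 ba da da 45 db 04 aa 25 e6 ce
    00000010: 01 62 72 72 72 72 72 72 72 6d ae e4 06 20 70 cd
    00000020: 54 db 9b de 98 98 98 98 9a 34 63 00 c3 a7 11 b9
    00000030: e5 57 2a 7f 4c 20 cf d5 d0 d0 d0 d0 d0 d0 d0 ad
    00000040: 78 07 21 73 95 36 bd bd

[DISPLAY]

                                          
                   ┏━━━━━━━━━━━━━━━━━━━━━━
                   ┃ HexEditor            
         ┏━━━━━━━━━┠──────────────────────
         ┃ MusicSeq┃00000000  A5 1b 1b 1b 
         ┠─────────┃00000010  01 62 72 72 
         ┃      ▼12┃00000020  54 db 9b de 
         ┃   Tom···┃00000030  e5 57 2a 7f 
         ┃ Snare█·█┃00000040  78 07 21 73 
         ┃ HiHat···┃                      
         ┃  Kick···┃                      
         ┃  Bass█··┃                      
         ┃  Clap·█·┗━━━━━━━━━━━━━━━━━━━━━━
         ┃                                
         ┃                                
         ┃                                
         ┃                                
         ┃                                
         ┃                                
         ┃                                
         ┃                                
         ┃                                
         ┗━━━━━━━━━━━━━━━━━━━━━━━━━━━━━━━━
                                          


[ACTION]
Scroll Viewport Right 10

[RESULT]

                                          
            ┏━━━━━━━━━━━━━━━━━━━━━━━━┓    
            ┃ HexEditor              ┃    
  ┏━━━━━━━━━┠────────────────────────┨    
  ┃ MusicSeq┃00000000  A5 1b 1b 1b 1b┃    
  ┠─────────┃00000010  01 62 72 72 72┃    
  ┃      ▼12┃00000020  54 db 9b de 98┃    
  ┃   Tom···┃00000030  e5 57 2a 7f 4c┃    
  ┃ Snare█·█┃00000040  78 07 21 73 95┃    
  ┃ HiHat···┃                        ┃    
  ┃  Kick···┃                        ┃    
  ┃  Bass█··┃                        ┃    
  ┃  Clap·█·┗━━━━━━━━━━━━━━━━━━━━━━━━┛    
  ┃                                 ┃     
  ┃                                 ┃     
  ┃                                 ┃     
  ┃                                 ┃     
  ┃                                 ┃     
  ┃                                 ┃     
  ┃                                 ┃     
  ┃                                 ┃     
  ┃                                 ┃     
  ┗━━━━━━━━━━━━━━━━━━━━━━━━━━━━━━━━━┛     
                                          


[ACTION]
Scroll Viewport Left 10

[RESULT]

                                          
                      ┏━━━━━━━━━━━━━━━━━━━
                      ┃ HexEditor         
            ┏━━━━━━━━━┠───────────────────
            ┃ MusicSeq┃00000000  A5 1b 1b 
            ┠─────────┃00000010  01 62 72 
            ┃      ▼12┃00000020  54 db 9b 
            ┃   Tom···┃00000030  e5 57 2a 
            ┃ Snare█·█┃00000040  78 07 21 
            ┃ HiHat···┃                   
            ┃  Kick···┃                   
            ┃  Bass█··┃                   
            ┃  Clap·█·┗━━━━━━━━━━━━━━━━━━━
            ┃                             
            ┃                             
            ┃                             
            ┃                             
            ┃                             
            ┃                             
            ┃                             
            ┃                             
            ┃                             
            ┗━━━━━━━━━━━━━━━━━━━━━━━━━━━━━
                                          


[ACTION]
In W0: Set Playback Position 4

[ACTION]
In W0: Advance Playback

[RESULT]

                                          
                      ┏━━━━━━━━━━━━━━━━━━━
                      ┃ HexEditor         
            ┏━━━━━━━━━┠───────────────────
            ┃ MusicSeq┃00000000  A5 1b 1b 
            ┠─────────┃00000010  01 62 72 
            ┃      012┃00000020  54 db 9b 
            ┃   Tom···┃00000030  e5 57 2a 
            ┃ Snare█·█┃00000040  78 07 21 
            ┃ HiHat···┃                   
            ┃  Kick···┃                   
            ┃  Bass█··┃                   
            ┃  Clap·█·┗━━━━━━━━━━━━━━━━━━━
            ┃                             
            ┃                             
            ┃                             
            ┃                             
            ┃                             
            ┃                             
            ┃                             
            ┃                             
            ┃                             
            ┗━━━━━━━━━━━━━━━━━━━━━━━━━━━━━
                                          


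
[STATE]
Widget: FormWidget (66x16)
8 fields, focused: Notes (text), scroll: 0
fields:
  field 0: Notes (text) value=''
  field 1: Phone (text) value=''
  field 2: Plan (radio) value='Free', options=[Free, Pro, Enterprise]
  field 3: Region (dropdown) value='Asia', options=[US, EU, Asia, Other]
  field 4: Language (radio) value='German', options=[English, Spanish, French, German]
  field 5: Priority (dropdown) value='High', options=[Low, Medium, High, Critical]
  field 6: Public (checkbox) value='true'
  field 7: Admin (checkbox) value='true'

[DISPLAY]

> Notes:      [                                                  ]
  Phone:      [                                                  ]
  Plan:       (●) Free  ( ) Pro  ( ) Enterprise                   
  Region:     [Asia                                             ▼]
  Language:   ( ) English  ( ) Spanish  ( ) French  (●) German    
  Priority:   [High                                             ▼]
  Public:     [x]                                                 
  Admin:      [x]                                                 
                                                                  
                                                                  
                                                                  
                                                                  
                                                                  
                                                                  
                                                                  
                                                                  


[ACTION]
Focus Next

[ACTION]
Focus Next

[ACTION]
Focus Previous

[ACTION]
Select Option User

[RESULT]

  Notes:      [                                                  ]
> Phone:      [                                                  ]
  Plan:       (●) Free  ( ) Pro  ( ) Enterprise                   
  Region:     [Asia                                             ▼]
  Language:   ( ) English  ( ) Spanish  ( ) French  (●) German    
  Priority:   [High                                             ▼]
  Public:     [x]                                                 
  Admin:      [x]                                                 
                                                                  
                                                                  
                                                                  
                                                                  
                                                                  
                                                                  
                                                                  
                                                                  


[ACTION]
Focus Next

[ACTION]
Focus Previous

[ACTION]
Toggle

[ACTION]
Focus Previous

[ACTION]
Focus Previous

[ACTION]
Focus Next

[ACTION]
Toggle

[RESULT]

> Notes:      [                                                  ]
  Phone:      [                                                  ]
  Plan:       (●) Free  ( ) Pro  ( ) Enterprise                   
  Region:     [Asia                                             ▼]
  Language:   ( ) English  ( ) Spanish  ( ) French  (●) German    
  Priority:   [High                                             ▼]
  Public:     [x]                                                 
  Admin:      [x]                                                 
                                                                  
                                                                  
                                                                  
                                                                  
                                                                  
                                                                  
                                                                  
                                                                  


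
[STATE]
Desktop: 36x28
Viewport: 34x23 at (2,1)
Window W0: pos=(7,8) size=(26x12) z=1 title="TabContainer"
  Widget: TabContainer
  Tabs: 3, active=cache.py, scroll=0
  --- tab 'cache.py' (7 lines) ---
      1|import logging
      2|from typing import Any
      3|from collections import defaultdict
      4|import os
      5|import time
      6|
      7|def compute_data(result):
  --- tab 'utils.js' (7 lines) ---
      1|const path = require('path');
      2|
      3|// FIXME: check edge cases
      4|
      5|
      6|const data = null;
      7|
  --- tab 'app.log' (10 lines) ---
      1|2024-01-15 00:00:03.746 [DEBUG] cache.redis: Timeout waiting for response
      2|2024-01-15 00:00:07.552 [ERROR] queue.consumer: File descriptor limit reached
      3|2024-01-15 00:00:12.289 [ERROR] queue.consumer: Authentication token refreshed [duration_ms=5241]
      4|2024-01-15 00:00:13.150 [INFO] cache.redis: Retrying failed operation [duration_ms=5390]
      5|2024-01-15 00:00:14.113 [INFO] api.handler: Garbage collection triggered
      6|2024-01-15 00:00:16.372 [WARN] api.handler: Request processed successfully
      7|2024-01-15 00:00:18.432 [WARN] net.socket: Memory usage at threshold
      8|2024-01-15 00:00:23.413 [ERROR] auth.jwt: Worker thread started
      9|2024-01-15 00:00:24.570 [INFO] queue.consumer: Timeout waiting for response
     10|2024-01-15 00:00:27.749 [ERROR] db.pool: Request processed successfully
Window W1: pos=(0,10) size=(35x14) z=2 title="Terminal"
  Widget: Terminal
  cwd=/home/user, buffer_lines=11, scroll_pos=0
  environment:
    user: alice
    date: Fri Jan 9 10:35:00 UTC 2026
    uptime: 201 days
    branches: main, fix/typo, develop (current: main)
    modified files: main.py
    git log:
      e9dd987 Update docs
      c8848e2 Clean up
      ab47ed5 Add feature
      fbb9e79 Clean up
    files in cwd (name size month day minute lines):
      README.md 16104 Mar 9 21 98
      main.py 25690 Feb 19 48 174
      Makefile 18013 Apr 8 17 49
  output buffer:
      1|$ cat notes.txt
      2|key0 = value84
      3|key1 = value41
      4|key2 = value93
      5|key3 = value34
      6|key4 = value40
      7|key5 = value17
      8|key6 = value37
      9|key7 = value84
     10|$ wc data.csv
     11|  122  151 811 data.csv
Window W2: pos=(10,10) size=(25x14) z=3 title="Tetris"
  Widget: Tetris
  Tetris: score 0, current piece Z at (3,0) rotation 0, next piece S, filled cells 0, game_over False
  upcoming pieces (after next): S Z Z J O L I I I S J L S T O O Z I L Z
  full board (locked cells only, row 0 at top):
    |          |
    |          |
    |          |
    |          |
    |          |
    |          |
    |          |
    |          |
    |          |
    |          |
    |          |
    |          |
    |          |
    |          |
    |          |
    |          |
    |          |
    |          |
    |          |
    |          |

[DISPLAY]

                                  
                                  
                                  
                                  
                                  
                                  
                                  
     ┏━━━━━━━━━━━━━━━━━━━━━━━━┓   
     ┃ TabContainer           ┃   
━━━━━━━━┏━━━━━━━━━━━━━━━━━━━━━━━┓ 
Terminal┃ Tetris                ┃ 
────────┠───────────────────────┨ 
 cat not┃          │Next:       ┃ 
ey0 = va┃          │ ░░         ┃ 
ey1 = va┃          │░░          ┃ 
ey2 = va┃          │            ┃ 
ey3 = va┃          │            ┃ 
ey4 = va┃          │            ┃ 
ey5 = va┃          │Score:      ┃ 
ey6 = va┃          │0           ┃ 
ey7 = va┃          │            ┃ 
 wc data┃          │            ┃ 
━━━━━━━━┗━━━━━━━━━━━━━━━━━━━━━━━┛ 


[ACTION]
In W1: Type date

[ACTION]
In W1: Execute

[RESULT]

                                  
                                  
                                  
                                  
                                  
                                  
                                  
     ┏━━━━━━━━━━━━━━━━━━━━━━━━┓   
     ┃ TabContainer           ┃   
━━━━━━━━┏━━━━━━━━━━━━━━━━━━━━━━━┓ 
Terminal┃ Tetris                ┃ 
────────┠───────────────────────┨ 
ey3 = va┃          │Next:       ┃ 
ey4 = va┃          │ ░░         ┃ 
ey5 = va┃          │░░          ┃ 
ey6 = va┃          │            ┃ 
ey7 = va┃          │            ┃ 
 wc data┃          │            ┃ 
 122  15┃          │Score:      ┃ 
 date   ┃          │0           ┃ 
ri Jan 9┃          │            ┃ 
 █      ┃          │            ┃ 
━━━━━━━━┗━━━━━━━━━━━━━━━━━━━━━━━┛ 


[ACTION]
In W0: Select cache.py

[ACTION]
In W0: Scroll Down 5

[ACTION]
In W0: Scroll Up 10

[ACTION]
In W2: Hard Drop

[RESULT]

                                  
                                  
                                  
                                  
                                  
                                  
                                  
     ┏━━━━━━━━━━━━━━━━━━━━━━━━┓   
     ┃ TabContainer           ┃   
━━━━━━━━┏━━━━━━━━━━━━━━━━━━━━━━━┓ 
Terminal┃ Tetris                ┃ 
────────┠───────────────────────┨ 
ey3 = va┃          │Next:       ┃ 
ey4 = va┃          │ ░░         ┃ 
ey5 = va┃          │░░          ┃ 
ey6 = va┃          │            ┃ 
ey7 = va┃          │            ┃ 
 wc data┃          │            ┃ 
 122  15┃          │Score:      ┃ 
 date   ┃          │0           ┃ 
ri Jan 9┃   ▓▓     │            ┃ 
 █      ┃    ▓▓    │            ┃ 
━━━━━━━━┗━━━━━━━━━━━━━━━━━━━━━━━┛ 


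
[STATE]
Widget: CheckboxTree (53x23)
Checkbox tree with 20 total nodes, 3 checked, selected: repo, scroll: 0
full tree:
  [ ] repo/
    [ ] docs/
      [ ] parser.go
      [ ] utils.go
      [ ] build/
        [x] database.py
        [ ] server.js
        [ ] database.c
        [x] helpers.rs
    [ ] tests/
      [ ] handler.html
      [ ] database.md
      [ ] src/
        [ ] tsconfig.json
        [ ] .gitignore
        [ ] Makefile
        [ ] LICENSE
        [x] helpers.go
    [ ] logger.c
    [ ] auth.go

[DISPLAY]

>[-] repo/                                           
   [-] docs/                                         
     [ ] parser.go                                   
     [ ] utils.go                                    
     [-] build/                                      
       [x] database.py                               
       [ ] server.js                                 
       [ ] database.c                                
       [x] helpers.rs                                
   [-] tests/                                        
     [ ] handler.html                                
     [ ] database.md                                 
     [-] src/                                        
       [ ] tsconfig.json                             
       [ ] .gitignore                                
       [ ] Makefile                                  
       [ ] LICENSE                                   
       [x] helpers.go                                
   [ ] logger.c                                      
   [ ] auth.go                                       
                                                     
                                                     
                                                     


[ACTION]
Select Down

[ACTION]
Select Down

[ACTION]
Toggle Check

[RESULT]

 [-] repo/                                           
   [-] docs/                                         
>    [x] parser.go                                   
     [ ] utils.go                                    
     [-] build/                                      
       [x] database.py                               
       [ ] server.js                                 
       [ ] database.c                                
       [x] helpers.rs                                
   [-] tests/                                        
     [ ] handler.html                                
     [ ] database.md                                 
     [-] src/                                        
       [ ] tsconfig.json                             
       [ ] .gitignore                                
       [ ] Makefile                                  
       [ ] LICENSE                                   
       [x] helpers.go                                
   [ ] logger.c                                      
   [ ] auth.go                                       
                                                     
                                                     
                                                     


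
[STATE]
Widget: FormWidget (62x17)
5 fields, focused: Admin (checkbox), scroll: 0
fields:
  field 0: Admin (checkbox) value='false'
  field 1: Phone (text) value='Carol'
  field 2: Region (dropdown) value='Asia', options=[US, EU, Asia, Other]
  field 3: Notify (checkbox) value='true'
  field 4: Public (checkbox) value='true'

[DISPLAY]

> Admin:      [ ]                                             
  Phone:      [Carol                                         ]
  Region:     [Asia                                         ▼]
  Notify:     [x]                                             
  Public:     [x]                                             
                                                              
                                                              
                                                              
                                                              
                                                              
                                                              
                                                              
                                                              
                                                              
                                                              
                                                              
                                                              


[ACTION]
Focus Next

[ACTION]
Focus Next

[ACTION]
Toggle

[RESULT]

  Admin:      [ ]                                             
  Phone:      [Carol                                         ]
> Region:     [Asia                                         ▼]
  Notify:     [x]                                             
  Public:     [x]                                             
                                                              
                                                              
                                                              
                                                              
                                                              
                                                              
                                                              
                                                              
                                                              
                                                              
                                                              
                                                              


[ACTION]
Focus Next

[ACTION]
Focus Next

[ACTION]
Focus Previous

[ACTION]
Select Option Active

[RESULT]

  Admin:      [ ]                                             
  Phone:      [Carol                                         ]
  Region:     [Asia                                         ▼]
> Notify:     [x]                                             
  Public:     [x]                                             
                                                              
                                                              
                                                              
                                                              
                                                              
                                                              
                                                              
                                                              
                                                              
                                                              
                                                              
                                                              


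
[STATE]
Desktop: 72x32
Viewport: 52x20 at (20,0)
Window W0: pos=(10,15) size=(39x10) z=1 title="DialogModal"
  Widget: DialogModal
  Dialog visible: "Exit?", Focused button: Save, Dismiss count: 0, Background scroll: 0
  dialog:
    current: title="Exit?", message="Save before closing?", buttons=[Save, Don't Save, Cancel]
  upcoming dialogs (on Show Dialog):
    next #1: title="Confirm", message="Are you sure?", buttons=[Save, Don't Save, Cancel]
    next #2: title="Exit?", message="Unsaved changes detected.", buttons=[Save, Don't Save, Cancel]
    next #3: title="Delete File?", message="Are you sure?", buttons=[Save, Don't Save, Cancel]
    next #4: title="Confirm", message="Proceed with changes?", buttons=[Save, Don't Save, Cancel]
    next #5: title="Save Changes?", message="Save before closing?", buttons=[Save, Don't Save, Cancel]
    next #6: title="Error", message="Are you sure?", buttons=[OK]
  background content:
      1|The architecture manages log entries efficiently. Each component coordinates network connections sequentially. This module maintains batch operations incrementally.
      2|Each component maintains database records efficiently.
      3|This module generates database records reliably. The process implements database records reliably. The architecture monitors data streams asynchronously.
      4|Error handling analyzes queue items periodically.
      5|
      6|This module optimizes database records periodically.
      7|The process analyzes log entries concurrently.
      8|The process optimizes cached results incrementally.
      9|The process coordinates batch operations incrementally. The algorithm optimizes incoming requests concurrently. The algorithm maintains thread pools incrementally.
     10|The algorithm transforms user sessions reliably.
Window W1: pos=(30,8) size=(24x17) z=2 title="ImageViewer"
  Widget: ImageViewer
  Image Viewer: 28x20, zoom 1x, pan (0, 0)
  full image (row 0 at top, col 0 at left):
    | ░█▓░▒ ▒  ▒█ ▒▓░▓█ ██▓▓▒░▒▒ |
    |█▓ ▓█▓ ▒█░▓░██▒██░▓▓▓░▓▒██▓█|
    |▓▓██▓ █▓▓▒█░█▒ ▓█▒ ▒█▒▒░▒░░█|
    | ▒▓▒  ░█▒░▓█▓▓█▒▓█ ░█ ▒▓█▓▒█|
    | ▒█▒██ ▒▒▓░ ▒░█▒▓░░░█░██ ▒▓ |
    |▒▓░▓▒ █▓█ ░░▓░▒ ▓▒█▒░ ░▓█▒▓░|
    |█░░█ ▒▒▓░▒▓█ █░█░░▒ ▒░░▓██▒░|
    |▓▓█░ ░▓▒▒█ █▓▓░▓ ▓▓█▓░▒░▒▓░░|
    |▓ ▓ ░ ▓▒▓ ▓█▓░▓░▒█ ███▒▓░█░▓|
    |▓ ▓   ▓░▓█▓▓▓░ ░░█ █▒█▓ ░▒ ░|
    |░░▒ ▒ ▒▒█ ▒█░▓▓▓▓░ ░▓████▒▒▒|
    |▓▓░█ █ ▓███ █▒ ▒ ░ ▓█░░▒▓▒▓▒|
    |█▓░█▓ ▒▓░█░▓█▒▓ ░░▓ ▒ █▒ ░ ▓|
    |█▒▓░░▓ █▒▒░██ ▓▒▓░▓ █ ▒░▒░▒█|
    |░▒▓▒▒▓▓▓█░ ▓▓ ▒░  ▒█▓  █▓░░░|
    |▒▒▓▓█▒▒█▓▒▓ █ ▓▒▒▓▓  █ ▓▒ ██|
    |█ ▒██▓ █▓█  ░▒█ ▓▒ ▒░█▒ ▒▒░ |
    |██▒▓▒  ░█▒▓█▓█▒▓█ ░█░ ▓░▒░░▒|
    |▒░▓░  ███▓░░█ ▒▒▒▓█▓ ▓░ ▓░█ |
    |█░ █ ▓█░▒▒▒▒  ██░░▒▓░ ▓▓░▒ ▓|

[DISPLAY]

                                                    
                                                    
                                                    
                                                    
                                                    
                                                    
                                                    
                                                    
          ┏━━━━━━━━━━━━━━━━━━━━━━┓                  
          ┃ ImageViewer          ┃                  
          ┠──────────────────────┨                  
          ┃ ░█▓░▒ ▒  ▒█ ▒▓░▓█ ██▓┃                  
          ┃█▓ ▓█▓ ▒█░▓░██▒██░▓▓▓░┃                  
          ┃▓▓██▓ █▓▓▒█░█▒ ▓█▒ ▒█▒┃                  
          ┃ ▒▓▒  ░█▒░▓█▓▓█▒▓█ ░█ ┃                  
━━━━━━━━━━┃ ▒█▒██ ▒▒▓░ ▒░█▒▓░░░█░┃                  
dal       ┃▒▓░▓▒ █▓█ ░░▓░▒ ▓▒█▒░ ┃                  
──────────┃█░░█ ▒▒▓░▒▓█ █░█░░▒ ▒░┃                  
──────────┃▓▓█░ ░▓▒▒█ █▓▓░▓ ▓▓█▓░┃                  
      Exit┃▓ ▓ ░ ▓▒▓ ▓█▓░▓░▒█ ███┃                  


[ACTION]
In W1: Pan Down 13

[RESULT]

                                                    
                                                    
                                                    
                                                    
                                                    
                                                    
                                                    
                                                    
          ┏━━━━━━━━━━━━━━━━━━━━━━┓                  
          ┃ ImageViewer          ┃                  
          ┠──────────────────────┨                  
          ┃█▒▓░░▓ █▒▒░██ ▓▒▓░▓ █ ┃                  
          ┃░▒▓▒▒▓▓▓█░ ▓▓ ▒░  ▒█▓ ┃                  
          ┃▒▒▓▓█▒▒█▓▒▓ █ ▓▒▒▓▓  █┃                  
          ┃█ ▒██▓ █▓█  ░▒█ ▓▒ ▒░█┃                  
━━━━━━━━━━┃██▒▓▒  ░█▒▓█▓█▒▓█ ░█░ ┃                  
dal       ┃▒░▓░  ███▓░░█ ▒▒▒▓█▓ ▓┃                  
──────────┃█░ █ ▓█░▒▒▒▒  ██░░▒▓░ ┃                  
──────────┃                      ┃                  
      Exit┃                      ┃                  


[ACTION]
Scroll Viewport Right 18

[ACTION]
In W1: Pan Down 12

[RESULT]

                                                    
                                                    
                                                    
                                                    
                                                    
                                                    
                                                    
                                                    
          ┏━━━━━━━━━━━━━━━━━━━━━━┓                  
          ┃ ImageViewer          ┃                  
          ┠──────────────────────┨                  
          ┃                      ┃                  
          ┃                      ┃                  
          ┃                      ┃                  
          ┃                      ┃                  
━━━━━━━━━━┃                      ┃                  
dal       ┃                      ┃                  
──────────┃                      ┃                  
──────────┃                      ┃                  
      Exit┃                      ┃                  


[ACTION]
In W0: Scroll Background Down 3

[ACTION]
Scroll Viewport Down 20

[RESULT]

          ┃                      ┃                  
          ┃                      ┃                  
          ┃                      ┃                  
━━━━━━━━━━┃                      ┃                  
dal       ┃                      ┃                  
──────────┃                      ┃                  
──────────┃                      ┃                  
      Exit┃                      ┃                  
ave before┃                      ┃                  
]  Don't S┃                      ┃                  
──────────┃                      ┃                  
ss coordin┃                      ┃                  
━━━━━━━━━━┗━━━━━━━━━━━━━━━━━━━━━━┛                  
                                                    
                                                    
                                                    
                                                    
                                                    
                                                    
                                                    


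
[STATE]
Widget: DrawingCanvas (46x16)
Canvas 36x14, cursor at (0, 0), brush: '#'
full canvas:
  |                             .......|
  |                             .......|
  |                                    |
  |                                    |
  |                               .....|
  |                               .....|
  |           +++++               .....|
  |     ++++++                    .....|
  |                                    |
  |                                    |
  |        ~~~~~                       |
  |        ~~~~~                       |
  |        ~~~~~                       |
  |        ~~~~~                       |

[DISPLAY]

+                            .......          
                             .......          
                                              
                                              
                               .....          
                               .....          
           +++++               .....          
     ++++++                    .....          
                                              
                                              
        ~~~~~                                 
        ~~~~~                                 
        ~~~~~                                 
        ~~~~~                                 
                                              
                                              


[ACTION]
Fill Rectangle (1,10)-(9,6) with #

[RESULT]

+                            .......          
      #####                  .......          
      #####                                   
      #####                                   
      #####                    .....          
      #####                    .....          
      #####+++++               .....          
     +#####                    .....          
      #####                                   
      #####                                   
        ~~~~~                                 
        ~~~~~                                 
        ~~~~~                                 
        ~~~~~                                 
                                              
                                              


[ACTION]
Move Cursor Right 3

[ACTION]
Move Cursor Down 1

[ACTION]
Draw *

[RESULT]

                             .......          
   *  #####                  .......          
      #####                                   
      #####                                   
      #####                    .....          
      #####                    .....          
      #####+++++               .....          
     +#####                    .....          
      #####                                   
      #####                                   
        ~~~~~                                 
        ~~~~~                                 
        ~~~~~                                 
        ~~~~~                                 
                                              
                                              


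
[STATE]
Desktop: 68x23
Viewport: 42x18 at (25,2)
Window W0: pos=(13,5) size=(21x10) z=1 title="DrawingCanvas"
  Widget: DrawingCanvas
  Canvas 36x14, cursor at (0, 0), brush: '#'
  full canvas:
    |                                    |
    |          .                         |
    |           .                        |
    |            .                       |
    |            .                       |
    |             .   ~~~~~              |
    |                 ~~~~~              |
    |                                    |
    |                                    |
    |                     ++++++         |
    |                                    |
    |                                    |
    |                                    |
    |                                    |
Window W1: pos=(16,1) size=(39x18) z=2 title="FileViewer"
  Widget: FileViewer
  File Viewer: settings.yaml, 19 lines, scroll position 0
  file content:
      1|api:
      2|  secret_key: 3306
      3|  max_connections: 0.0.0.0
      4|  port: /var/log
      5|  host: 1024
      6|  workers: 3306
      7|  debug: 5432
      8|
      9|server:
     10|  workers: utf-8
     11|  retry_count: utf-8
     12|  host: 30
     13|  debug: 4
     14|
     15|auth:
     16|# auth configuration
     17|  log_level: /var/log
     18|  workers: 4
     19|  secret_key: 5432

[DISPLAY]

wer                          ┃            
─────────────────────────────┨            
                            ▲┃            
_key: 3306                  █┃            
nnections: 0.0.0.0          ░┃            
/var/log                    ░┃            
1024                        ░┃            
s: 3306                     ░┃            
 5432                       ░┃            
                            ░┃            
                            ░┃            
s: utf-8                    ░┃            
count: utf-8                ░┃            
30                          ░┃            
 4                          ░┃            
                            ▼┃            
━━━━━━━━━━━━━━━━━━━━━━━━━━━━━┛            
                                          


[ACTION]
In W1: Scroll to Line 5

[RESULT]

wer                          ┃            
─────────────────────────────┨            
1024                        ▲┃            
s: 3306                     ░┃            
 5432                       ░┃            
                            ░┃            
                            ░┃            
s: utf-8                    ░┃            
count: utf-8                ░┃            
30                          ░┃            
 4                          ░┃            
                            ░┃            
                            █┃            
onfiguration                ░┃            
vel: /var/log               ░┃            
s: 4                        ▼┃            
━━━━━━━━━━━━━━━━━━━━━━━━━━━━━┛            
                                          


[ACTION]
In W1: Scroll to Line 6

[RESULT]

wer                          ┃            
─────────────────────────────┨            
s: 3306                     ▲┃            
 5432                       ░┃            
                            ░┃            
                            ░┃            
s: utf-8                    ░┃            
count: utf-8                ░┃            
30                          ░┃            
 4                          ░┃            
                            ░┃            
                            ░┃            
onfiguration                ░┃            
vel: /var/log               ░┃            
s: 4                        █┃            
_key: 5432                  ▼┃            
━━━━━━━━━━━━━━━━━━━━━━━━━━━━━┛            
                                          


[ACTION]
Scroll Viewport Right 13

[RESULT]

er                          ┃             
────────────────────────────┨             
: 3306                     ▲┃             
5432                       ░┃             
                           ░┃             
                           ░┃             
: utf-8                    ░┃             
ount: utf-8                ░┃             
0                          ░┃             
4                          ░┃             
                           ░┃             
                           ░┃             
nfiguration                ░┃             
el: /var/log               ░┃             
: 4                        █┃             
key: 5432                  ▼┃             
━━━━━━━━━━━━━━━━━━━━━━━━━━━━┛             
                                          


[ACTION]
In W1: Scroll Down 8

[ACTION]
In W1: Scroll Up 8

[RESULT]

er                          ┃             
────────────────────────────┨             
                           ▲┃             
key: 3306                  █┃             
nections: 0.0.0.0          ░┃             
var/log                    ░┃             
024                        ░┃             
: 3306                     ░┃             
5432                       ░┃             
                           ░┃             
                           ░┃             
: utf-8                    ░┃             
ount: utf-8                ░┃             
0                          ░┃             
4                          ░┃             
                           ▼┃             
━━━━━━━━━━━━━━━━━━━━━━━━━━━━┛             
                                          
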